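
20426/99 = 20426/99 = 206.32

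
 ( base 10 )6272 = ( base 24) AL8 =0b1100010000000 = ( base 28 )800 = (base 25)a0m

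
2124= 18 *118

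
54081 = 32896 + 21185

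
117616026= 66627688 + 50988338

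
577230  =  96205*6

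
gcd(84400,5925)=25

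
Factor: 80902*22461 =1817139822 = 2^1 * 3^1*19^1*2129^1*7487^1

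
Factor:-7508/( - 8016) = 2^(  -  2)*3^(-1)*167^(-1)*1877^1 = 1877/2004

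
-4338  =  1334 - 5672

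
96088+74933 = 171021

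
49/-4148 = -1 + 4099/4148 = - 0.01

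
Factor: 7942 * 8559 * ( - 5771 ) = -392287060638 = - 2^1*3^3* 11^1*19^2*29^1*199^1  *  317^1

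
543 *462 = 250866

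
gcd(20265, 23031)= 3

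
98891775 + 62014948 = 160906723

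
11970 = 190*63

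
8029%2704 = 2621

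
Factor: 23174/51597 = 2^1*3^( - 4)  *7^( - 2 ) * 13^( - 1)* 11587^1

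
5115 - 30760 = -25645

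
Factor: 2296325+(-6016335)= - 3720010 = - 2^1*5^1*7^1* 19^1*2797^1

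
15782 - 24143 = -8361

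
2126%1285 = 841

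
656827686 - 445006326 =211821360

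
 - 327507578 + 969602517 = 642094939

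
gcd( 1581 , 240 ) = 3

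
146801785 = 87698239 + 59103546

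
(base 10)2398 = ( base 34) 22i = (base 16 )95E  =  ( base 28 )31i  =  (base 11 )1890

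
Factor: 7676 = 2^2 * 19^1 * 101^1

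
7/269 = 7/269 = 0.03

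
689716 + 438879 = 1128595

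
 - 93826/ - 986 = 46913/493 = 95.16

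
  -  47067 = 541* ( - 87) 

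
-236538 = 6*( - 39423)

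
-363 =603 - 966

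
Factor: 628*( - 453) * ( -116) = 2^4 * 3^1*29^1 * 151^1*157^1 = 33000144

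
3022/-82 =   -  1511/41 = -  36.85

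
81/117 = 9/13=0.69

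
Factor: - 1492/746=  -  2^1 = -  2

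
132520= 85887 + 46633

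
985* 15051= 14825235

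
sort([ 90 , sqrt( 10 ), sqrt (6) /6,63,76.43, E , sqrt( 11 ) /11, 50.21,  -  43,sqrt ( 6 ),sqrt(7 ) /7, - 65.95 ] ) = [ - 65.95,-43,sqrt(11)/11,sqrt(7 ) /7, sqrt( 6 ) /6,sqrt(6 ),E, sqrt(10 ),50.21,63,76.43,90] 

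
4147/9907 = 4147/9907 =0.42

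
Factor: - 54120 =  - 2^3*3^1 * 5^1*11^1*41^1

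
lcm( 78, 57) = 1482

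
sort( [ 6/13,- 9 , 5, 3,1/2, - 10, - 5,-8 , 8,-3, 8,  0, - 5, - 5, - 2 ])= [ - 10 , - 9,- 8, - 5, - 5, - 5, - 3, - 2, 0,  6/13, 1/2 , 3, 5, 8,8 ]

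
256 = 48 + 208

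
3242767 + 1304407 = 4547174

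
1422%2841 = 1422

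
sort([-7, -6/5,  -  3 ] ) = [ - 7 , - 3, - 6/5]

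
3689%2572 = 1117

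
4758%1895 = 968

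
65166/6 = 10861 = 10861.00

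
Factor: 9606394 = 2^1*7^1*17^1 * 181^1*223^1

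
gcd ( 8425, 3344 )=1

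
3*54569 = 163707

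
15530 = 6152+9378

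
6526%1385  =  986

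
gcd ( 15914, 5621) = 73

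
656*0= 0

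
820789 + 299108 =1119897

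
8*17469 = 139752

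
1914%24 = 18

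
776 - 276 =500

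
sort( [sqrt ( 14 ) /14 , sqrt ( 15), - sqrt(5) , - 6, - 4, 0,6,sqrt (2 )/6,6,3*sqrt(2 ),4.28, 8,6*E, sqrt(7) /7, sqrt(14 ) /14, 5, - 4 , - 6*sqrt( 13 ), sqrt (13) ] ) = [ - 6 * sqrt ( 13), - 6, - 4, - 4,-sqrt(5 ),0,sqrt(2 )/6,sqrt ( 14) /14, sqrt(14 )/14 , sqrt( 7)/7, sqrt( 13),sqrt(15 ), 3*sqrt (2),4.28, 5,6,6 , 8,6*E ]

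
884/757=884/757 = 1.17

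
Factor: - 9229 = -11^1*839^1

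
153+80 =233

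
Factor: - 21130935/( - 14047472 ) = 2^(-4 )*3^1*5^1*7^1*569^( - 1 )*1543^(-1)*201247^1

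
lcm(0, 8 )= 0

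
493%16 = 13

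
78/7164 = 13/1194 =0.01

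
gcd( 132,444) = 12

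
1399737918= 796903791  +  602834127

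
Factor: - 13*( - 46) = 2^1*13^1*23^1 =598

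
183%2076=183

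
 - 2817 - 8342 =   -  11159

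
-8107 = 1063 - 9170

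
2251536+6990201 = 9241737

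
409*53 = 21677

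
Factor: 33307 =19^1*1753^1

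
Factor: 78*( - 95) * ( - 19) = 2^1 * 3^1 *5^1*13^1*19^2 = 140790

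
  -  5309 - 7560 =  - 12869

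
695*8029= 5580155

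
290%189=101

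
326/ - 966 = -163/483=- 0.34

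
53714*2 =107428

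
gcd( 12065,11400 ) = 95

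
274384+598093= 872477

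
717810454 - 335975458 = 381834996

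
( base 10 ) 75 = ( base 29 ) 2H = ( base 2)1001011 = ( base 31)2d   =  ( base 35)25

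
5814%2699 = 416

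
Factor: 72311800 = 2^3*5^2*11^1*32869^1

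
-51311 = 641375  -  692686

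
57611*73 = 4205603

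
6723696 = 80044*84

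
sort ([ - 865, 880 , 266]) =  [  -  865, 266, 880]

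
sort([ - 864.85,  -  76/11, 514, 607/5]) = [ - 864.85, - 76/11 , 607/5, 514]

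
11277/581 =1611/83 = 19.41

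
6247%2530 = 1187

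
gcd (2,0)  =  2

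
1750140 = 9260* 189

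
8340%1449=1095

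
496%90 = 46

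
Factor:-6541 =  - 31^1*211^1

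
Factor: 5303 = 5303^1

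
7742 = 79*98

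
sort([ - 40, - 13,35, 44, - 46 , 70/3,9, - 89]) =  [ - 89, - 46, - 40,-13,9, 70/3, 35, 44] 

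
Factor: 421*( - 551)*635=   -  5^1*19^1*29^1*127^1*421^1 = - 147301585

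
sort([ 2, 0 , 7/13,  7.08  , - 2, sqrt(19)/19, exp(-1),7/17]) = [ - 2,0,sqrt( 19)/19, exp( - 1 ), 7/17, 7/13, 2,7.08] 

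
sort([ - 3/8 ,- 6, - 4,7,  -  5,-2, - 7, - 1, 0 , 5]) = [ - 7, - 6 ,-5, - 4, -2, - 1, -3/8 , 0,5,7]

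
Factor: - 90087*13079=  - 1178247873 =- 3^1*11^1*29^1*41^1*30029^1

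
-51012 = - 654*78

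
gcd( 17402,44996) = 14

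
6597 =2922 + 3675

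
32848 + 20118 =52966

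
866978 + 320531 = 1187509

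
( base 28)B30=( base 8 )21004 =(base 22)HLI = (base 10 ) 8708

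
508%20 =8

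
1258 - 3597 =-2339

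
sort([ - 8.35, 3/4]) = [ - 8.35, 3/4 ] 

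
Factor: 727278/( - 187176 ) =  - 2^(  -  2) *11^(-1)*47^1*709^( - 1) *2579^1 = - 121213/31196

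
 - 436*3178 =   -  1385608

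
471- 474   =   - 3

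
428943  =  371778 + 57165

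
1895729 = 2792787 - 897058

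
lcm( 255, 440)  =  22440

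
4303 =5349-1046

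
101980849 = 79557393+22423456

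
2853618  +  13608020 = 16461638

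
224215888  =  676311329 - 452095441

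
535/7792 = 535/7792 = 0.07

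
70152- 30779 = 39373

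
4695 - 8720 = -4025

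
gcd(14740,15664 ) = 44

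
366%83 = 34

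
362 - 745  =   - 383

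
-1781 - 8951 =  - 10732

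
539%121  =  55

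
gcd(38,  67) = 1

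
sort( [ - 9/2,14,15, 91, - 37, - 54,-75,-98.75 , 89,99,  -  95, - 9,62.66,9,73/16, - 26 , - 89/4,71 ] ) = [- 98.75, - 95, - 75 ,-54,-37, - 26, - 89/4, - 9, - 9/2,73/16,9,14, 15, 62.66,71,89,91,99 ] 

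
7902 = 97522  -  89620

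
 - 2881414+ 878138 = -2003276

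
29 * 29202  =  846858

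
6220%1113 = 655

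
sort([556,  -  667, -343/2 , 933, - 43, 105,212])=[ - 667, - 343/2, - 43, 105, 212,556,933 ]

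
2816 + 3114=5930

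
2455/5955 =491/1191=0.41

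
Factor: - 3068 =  - 2^2*13^1*59^1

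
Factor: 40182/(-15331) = - 2^1*3^1 * 37^1 * 181^1*15331^( - 1) 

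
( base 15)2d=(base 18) 27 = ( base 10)43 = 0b101011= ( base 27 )1g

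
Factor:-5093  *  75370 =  -2^1*5^1 * 11^1 * 463^1*7537^1 = - 383859410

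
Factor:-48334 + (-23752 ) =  - 2^1 * 7^1*19^1*271^1= -72086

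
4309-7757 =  -3448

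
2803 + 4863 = 7666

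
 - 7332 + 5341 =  - 1991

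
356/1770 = 178/885= 0.20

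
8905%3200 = 2505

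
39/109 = 39/109 = 0.36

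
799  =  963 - 164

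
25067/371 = 3581/53 = 67.57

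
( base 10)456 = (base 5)3311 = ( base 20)12G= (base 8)710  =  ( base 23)jj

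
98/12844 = 49/6422= 0.01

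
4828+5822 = 10650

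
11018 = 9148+1870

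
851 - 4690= - 3839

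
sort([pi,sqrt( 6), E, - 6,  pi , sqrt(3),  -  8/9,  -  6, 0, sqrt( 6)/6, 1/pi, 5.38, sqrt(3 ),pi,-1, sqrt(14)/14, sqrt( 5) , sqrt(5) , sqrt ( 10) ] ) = [ - 6, - 6 ,-1, - 8/9,0,  sqrt( 14)/14, 1/pi, sqrt(6)/6,sqrt( 3 ),sqrt(3 ),sqrt(5), sqrt (5),sqrt ( 6),E,pi, pi,  pi,sqrt(10 ), 5.38 ] 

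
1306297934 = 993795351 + 312502583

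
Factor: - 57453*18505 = - 3^1 * 5^1*11^1 * 1741^1 * 3701^1 = - 1063167765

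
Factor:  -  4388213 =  - 79^1*55547^1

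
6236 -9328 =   -  3092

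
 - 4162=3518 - 7680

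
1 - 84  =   - 83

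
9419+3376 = 12795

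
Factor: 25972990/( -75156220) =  - 2597299/7515622 = -2^ (  -  1) * 2597299^1*3757811^( - 1)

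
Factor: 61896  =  2^3*3^1*2579^1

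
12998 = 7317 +5681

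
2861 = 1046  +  1815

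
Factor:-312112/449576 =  - 2^1*19507^1  *  56197^ ( -1 ) = -39014/56197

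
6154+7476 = 13630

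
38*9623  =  365674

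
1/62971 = 1/62971 = 0.00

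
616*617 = 380072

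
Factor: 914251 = 13^1*70327^1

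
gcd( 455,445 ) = 5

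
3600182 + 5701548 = 9301730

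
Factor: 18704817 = 3^3*692771^1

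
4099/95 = 4099/95 = 43.15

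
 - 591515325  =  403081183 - 994596508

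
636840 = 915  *696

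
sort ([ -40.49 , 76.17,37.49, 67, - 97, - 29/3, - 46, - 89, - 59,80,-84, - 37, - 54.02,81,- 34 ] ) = [ - 97, - 89, - 84, - 59, - 54.02, - 46,- 40.49, - 37, - 34, - 29/3,37.49 , 67 , 76.17,80,81 ]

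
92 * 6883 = 633236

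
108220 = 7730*14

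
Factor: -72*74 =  - 5328 = - 2^4 * 3^2*37^1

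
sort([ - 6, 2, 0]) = [ - 6,  0, 2]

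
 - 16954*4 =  - 67816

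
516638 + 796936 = 1313574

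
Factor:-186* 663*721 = -88912278 = -2^1 * 3^2*7^1*13^1 * 17^1*31^1*103^1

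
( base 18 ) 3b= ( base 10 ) 65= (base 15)45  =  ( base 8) 101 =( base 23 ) 2j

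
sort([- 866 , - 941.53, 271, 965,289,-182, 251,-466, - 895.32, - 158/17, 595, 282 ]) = [ - 941.53,  -  895.32,-866,-466,-182, - 158/17,251, 271, 282, 289, 595, 965]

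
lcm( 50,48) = 1200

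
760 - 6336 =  - 5576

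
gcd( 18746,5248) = 2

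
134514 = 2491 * 54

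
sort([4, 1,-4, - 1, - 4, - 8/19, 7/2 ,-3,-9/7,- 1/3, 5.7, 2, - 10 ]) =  [  -  10, - 4, - 4,  -  3 ,-9/7, - 1, - 8/19,-1/3,1, 2, 7/2,4, 5.7] 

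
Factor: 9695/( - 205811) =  - 35/743= -5^1 *7^1*743^( - 1 ) 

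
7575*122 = 924150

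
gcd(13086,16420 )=2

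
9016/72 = 1127/9 = 125.22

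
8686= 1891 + 6795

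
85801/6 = 14300 +1/6  =  14300.17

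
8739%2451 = 1386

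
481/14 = 34 + 5/14 =34.36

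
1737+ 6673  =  8410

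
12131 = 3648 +8483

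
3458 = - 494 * (-7) 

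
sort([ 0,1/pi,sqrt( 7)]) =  [ 0,1/pi, sqrt ( 7)] 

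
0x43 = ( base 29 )29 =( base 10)67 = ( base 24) 2J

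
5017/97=51 + 70/97 = 51.72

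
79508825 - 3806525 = 75702300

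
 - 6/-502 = 3/251 = 0.01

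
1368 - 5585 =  - 4217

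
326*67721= 22077046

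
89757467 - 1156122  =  88601345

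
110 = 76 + 34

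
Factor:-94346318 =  - 2^1 * 11^1 * 67^1*64007^1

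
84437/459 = 183+ 440/459= 183.96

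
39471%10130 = 9081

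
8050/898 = 8 + 433/449   =  8.96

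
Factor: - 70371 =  - 3^2*7^1*1117^1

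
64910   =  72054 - 7144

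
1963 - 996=967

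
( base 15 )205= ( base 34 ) dd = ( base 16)1C7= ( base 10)455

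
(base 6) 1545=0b110101001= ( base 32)D9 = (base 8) 651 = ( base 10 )425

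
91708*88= 8070304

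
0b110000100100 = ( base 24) 59C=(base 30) 3DI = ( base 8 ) 6044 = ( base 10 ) 3108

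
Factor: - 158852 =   -  2^2*151^1*263^1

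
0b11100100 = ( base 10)228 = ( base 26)8k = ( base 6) 1020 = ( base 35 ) 6i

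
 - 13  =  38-51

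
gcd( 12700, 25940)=20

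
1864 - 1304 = 560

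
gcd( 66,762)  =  6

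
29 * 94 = 2726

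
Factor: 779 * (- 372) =-2^2*3^1*19^1*31^1*41^1 = - 289788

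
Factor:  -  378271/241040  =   - 2^( - 4)*5^( - 1 )*19^1 * 23^(-1)*43^1*131^ ( - 1)*463^1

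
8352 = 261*32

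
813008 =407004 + 406004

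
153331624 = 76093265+77238359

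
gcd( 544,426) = 2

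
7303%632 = 351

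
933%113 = 29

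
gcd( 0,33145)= 33145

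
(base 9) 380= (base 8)473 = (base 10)315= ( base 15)160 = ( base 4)10323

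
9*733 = 6597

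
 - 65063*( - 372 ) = 24203436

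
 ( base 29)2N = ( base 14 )5b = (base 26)33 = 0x51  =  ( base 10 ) 81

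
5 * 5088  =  25440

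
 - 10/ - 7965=2/1593 = 0.00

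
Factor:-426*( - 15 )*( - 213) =  -  1361070 = - 2^1*3^3*5^1* 71^2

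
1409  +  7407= 8816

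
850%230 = 160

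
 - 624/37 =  -624/37 = - 16.86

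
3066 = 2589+477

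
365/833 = 365/833 = 0.44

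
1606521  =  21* 76501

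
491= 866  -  375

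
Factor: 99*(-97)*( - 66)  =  633798 = 2^1 * 3^3*11^2*97^1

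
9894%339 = 63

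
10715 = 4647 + 6068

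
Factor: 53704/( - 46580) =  - 2^1*5^(  -  1)*7^2*17^( - 1 ) = - 98/85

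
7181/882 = 8+125/882 =8.14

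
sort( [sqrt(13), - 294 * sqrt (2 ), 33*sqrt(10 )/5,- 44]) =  [ - 294*sqrt( 2), - 44,sqrt(13) , 33*sqrt(10 )/5] 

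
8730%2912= 2906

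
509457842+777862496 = 1287320338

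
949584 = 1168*813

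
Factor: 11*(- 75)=-825 = - 3^1*5^2*11^1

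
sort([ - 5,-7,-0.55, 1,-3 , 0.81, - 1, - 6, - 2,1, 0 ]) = [ - 7, - 6, - 5, - 3,-2, - 1, - 0.55, 0, 0.81,  1,1] 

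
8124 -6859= 1265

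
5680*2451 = 13921680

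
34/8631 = 34/8631 =0.00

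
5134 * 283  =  1452922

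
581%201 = 179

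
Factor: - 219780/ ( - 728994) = 2^1*3^2 * 5^1* 7^( - 1) * 11^1*17^(-1)*37^1 * 1021^( - 1 ) = 36630/121499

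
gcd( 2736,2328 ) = 24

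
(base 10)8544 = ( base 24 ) ek0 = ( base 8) 20540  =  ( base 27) BJC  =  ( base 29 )a4i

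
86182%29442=27298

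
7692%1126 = 936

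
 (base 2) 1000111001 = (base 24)nh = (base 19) 1AI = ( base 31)ib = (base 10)569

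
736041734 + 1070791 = 737112525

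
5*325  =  1625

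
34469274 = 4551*7574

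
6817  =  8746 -1929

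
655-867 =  - 212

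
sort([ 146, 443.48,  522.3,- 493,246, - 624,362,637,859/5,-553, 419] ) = [ - 624, - 553, - 493,146,859/5,246,362, 419,443.48,522.3, 637 ] 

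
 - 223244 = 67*( - 3332 ) 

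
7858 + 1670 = 9528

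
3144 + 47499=50643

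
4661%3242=1419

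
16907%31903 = 16907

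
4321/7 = 4321/7 = 617.29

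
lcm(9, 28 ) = 252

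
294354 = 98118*3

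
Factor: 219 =3^1*73^1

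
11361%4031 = 3299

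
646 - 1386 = -740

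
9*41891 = 377019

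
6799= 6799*1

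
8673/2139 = 2891/713=   4.05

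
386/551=386/551 =0.70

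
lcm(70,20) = 140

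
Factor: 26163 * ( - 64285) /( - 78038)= 2^( - 1) * 3^4*5^1*13^1*17^1*19^1*23^1 * 43^1*39019^ ( - 1 ) =1681888455/78038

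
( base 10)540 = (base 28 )J8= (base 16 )21C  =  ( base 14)2a8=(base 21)14f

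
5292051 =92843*57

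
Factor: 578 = 2^1*17^2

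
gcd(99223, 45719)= 1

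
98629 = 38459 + 60170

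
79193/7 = 79193/7 = 11313.29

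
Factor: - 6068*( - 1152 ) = 6990336 = 2^9 * 3^2*37^1*41^1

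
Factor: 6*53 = 2^1*3^1*53^1 = 318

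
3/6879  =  1/2293  =  0.00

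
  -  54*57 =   -  3078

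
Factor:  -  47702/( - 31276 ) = 23851/15638= 2^( - 1) * 7^(-1 )*17^1*23^1 * 61^1*1117^( - 1)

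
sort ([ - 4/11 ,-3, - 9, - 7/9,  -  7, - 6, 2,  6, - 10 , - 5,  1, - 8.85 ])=[ -10,-9 , - 8.85, - 7,  -  6,-5,-3,-7/9 ,-4/11,  1,2,6]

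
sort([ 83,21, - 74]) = [  -  74,21,83]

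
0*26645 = 0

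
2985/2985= 1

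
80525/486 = 80525/486 = 165.69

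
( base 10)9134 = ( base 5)243014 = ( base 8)21656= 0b10001110101110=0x23AE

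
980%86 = 34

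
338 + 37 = 375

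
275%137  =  1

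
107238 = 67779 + 39459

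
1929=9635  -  7706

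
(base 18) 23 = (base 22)1h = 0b100111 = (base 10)39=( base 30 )19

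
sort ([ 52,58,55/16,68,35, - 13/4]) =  [ - 13/4, 55/16,35, 52,58,68 ]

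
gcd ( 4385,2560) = 5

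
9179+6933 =16112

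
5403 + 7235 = 12638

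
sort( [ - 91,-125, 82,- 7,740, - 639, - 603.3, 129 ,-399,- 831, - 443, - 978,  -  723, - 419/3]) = [-978, - 831,-723, - 639 ,-603.3 ,- 443,-399, - 419/3, - 125, - 91, -7,  82  ,  129,740 ] 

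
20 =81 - 61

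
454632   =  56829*8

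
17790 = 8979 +8811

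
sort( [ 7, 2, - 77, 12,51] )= [-77, 2,7,  12, 51]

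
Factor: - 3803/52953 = - 3^( - 1)*19^(- 1) * 929^( - 1)*3803^1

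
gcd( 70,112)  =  14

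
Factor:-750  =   - 2^1*3^1*5^3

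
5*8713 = 43565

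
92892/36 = 7741/3= 2580.33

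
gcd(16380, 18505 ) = 5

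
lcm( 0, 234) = 0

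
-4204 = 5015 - 9219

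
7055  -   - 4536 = 11591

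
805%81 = 76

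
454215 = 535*849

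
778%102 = 64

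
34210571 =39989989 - 5779418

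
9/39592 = 9/39592 = 0.00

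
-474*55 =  - 26070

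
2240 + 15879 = 18119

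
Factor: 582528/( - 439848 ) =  -592/447 = -2^4 * 3^(  -  1 )*37^1*149^ ( -1 ) 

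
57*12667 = 722019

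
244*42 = 10248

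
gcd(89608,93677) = 1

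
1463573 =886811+576762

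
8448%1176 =216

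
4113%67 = 26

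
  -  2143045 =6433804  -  8576849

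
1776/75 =23 + 17/25 = 23.68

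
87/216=29/72 = 0.40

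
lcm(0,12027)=0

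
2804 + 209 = 3013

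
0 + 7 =7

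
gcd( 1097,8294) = 1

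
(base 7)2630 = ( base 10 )1001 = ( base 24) 1HH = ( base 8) 1751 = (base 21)25e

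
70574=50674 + 19900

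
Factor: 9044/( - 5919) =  - 2^2*3^( - 1)*7^1*17^1 * 19^1 * 1973^ ( - 1)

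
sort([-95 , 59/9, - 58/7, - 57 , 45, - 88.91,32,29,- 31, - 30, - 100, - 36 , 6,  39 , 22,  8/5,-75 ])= [ - 100 , - 95, - 88.91, - 75, - 57, - 36, -31,-30, - 58/7,  8/5,6,59/9, 22, 29,32, 39, 45]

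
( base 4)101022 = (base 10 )1098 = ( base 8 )2112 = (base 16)44a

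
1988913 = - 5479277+7468190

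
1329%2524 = 1329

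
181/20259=181/20259 = 0.01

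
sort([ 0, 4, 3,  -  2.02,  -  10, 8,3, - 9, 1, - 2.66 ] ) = [ - 10, - 9, - 2.66, - 2.02, 0,1, 3, 3 , 4 , 8 ]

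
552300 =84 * 6575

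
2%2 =0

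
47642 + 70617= 118259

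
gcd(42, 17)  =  1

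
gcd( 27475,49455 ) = 5495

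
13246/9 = 13246/9 = 1471.78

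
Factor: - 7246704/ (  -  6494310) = 2^3 * 3^( - 2)*5^( -1 )  *43^1*67^(-1)*359^( - 1) *3511^1 = 1207784/1082385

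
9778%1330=468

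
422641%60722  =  58309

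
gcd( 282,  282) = 282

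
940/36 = 235/9 = 26.11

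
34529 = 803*43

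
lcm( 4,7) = 28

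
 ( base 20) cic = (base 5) 131142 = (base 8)12064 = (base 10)5172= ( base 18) fh6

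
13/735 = 13/735  =  0.02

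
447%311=136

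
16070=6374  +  9696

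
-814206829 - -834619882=20413053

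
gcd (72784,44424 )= 8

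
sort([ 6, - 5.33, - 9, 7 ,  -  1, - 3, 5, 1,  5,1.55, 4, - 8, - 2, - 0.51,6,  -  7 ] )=[ - 9, - 8, - 7, - 5.33, - 3 , - 2,  -  1, - 0.51, 1, 1.55,4, 5, 5, 6,6,7]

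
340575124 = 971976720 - 631401596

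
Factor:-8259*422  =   - 2^1 * 3^1*211^1 * 2753^1=-3485298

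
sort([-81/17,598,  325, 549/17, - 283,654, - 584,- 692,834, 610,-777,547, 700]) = [ - 777, - 692 , - 584, - 283, - 81/17,  549/17, 325,547, 598,610,654, 700,834 ] 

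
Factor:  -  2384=-2^4*149^1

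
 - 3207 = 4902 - 8109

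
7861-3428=4433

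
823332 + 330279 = 1153611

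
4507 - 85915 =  - 81408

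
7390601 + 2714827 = 10105428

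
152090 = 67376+84714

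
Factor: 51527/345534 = 2^( - 1)*3^( - 1 )*17^1*19^( - 1 ) = 17/114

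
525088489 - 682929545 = -157841056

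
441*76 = 33516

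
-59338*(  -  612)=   36314856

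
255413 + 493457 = 748870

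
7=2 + 5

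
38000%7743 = 7028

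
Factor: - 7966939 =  - 7966939^1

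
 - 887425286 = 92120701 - 979545987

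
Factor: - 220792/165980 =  - 286/215 = - 2^1*5^ ( - 1)*11^1*13^1 * 43^( - 1 ) 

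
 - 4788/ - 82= 2394/41=58.39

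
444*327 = 145188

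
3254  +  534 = 3788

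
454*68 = 30872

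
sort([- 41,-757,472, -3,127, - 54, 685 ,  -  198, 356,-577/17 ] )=[ - 757,  -  198, - 54,-41, - 577/17 , - 3,127,356, 472,685 ]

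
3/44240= 3/44240 = 0.00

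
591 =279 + 312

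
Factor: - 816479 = - 37^1* 22067^1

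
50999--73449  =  124448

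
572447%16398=14915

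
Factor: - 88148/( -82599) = 2^2 * 3^( - 1)*11^( - 1 )* 2503^( -1 )*22037^1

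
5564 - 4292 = 1272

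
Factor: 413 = 7^1*59^1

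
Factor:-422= - 2^1 * 211^1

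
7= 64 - 57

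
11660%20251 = 11660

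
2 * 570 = 1140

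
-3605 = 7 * (-515)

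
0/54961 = 0 = 0.00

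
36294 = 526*69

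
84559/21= 4026 + 13/21 = 4026.62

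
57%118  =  57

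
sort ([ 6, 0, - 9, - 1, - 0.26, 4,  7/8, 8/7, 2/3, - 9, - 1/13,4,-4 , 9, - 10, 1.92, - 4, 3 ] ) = [ -10, -9, - 9, -4, - 4, - 1, - 0.26, - 1/13,0, 2/3,7/8, 8/7, 1.92 , 3, 4, 4,6, 9]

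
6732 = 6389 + 343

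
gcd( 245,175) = 35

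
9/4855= 9/4855 = 0.00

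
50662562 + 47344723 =98007285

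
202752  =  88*2304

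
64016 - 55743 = 8273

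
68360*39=2666040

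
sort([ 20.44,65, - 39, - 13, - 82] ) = [ - 82,-39, - 13, 20.44, 65]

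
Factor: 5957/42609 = 851/6087 = 3^ (  -  1) * 23^1 * 37^1*2029^( - 1)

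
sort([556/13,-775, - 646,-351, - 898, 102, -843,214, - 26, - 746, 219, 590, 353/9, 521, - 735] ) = [ - 898, - 843,  -  775, - 746 , - 735, - 646, - 351, - 26, 353/9,556/13, 102, 214 , 219,521, 590 ] 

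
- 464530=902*( - 515) 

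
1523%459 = 146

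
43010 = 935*46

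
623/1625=623/1625 = 0.38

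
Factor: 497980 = 2^2 * 5^1*7^1*3557^1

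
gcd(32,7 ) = 1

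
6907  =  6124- - 783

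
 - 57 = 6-63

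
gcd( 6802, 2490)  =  2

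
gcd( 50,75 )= 25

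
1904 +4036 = 5940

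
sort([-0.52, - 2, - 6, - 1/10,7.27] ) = [-6, - 2, - 0.52,-1/10,  7.27]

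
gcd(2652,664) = 4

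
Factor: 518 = 2^1*7^1 * 37^1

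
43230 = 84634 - 41404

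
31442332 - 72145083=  - 40702751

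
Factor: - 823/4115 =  - 1/5  =  - 5^ ( - 1) 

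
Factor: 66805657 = 547^1 * 122131^1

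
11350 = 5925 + 5425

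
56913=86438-29525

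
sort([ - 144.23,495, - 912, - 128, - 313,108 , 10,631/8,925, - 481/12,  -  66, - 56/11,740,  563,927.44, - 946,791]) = [ - 946, - 912, - 313, - 144.23, - 128, - 66, - 481/12, - 56/11,10, 631/8,  108,495,563,740,791,925,927.44 ]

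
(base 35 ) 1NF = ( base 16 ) 7fd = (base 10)2045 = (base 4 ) 133331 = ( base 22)44l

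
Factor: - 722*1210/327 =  - 2^2*3^( - 1 ) * 5^1*11^2 * 19^2 * 109^( - 1) = -873620/327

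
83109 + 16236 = 99345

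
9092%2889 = 425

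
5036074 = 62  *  81227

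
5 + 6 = 11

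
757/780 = 757/780 = 0.97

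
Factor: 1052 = 2^2*263^1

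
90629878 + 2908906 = 93538784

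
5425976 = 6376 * 851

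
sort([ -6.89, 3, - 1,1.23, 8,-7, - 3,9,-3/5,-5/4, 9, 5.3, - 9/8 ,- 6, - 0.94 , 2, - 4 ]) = [ - 7  , - 6.89, - 6,-4, -3, - 5/4,  -  9/8, - 1, - 0.94, - 3/5,1.23,2,  3,5.3,  8,9,  9 ]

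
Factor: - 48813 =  - 3^1 * 53^1*307^1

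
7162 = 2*3581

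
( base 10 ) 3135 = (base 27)483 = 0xc3f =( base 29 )3l3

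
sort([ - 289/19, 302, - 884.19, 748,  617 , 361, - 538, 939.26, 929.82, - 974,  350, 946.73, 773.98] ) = [-974, - 884.19,-538, - 289/19,302, 350,361,617,  748, 773.98 , 929.82, 939.26,946.73 ] 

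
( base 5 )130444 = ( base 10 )5124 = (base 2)1010000000100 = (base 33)4N9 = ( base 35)46e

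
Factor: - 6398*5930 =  - 37940140 =- 2^2*5^1*7^1*457^1*593^1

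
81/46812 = 27/15604  =  0.00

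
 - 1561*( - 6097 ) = 9517417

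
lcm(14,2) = 14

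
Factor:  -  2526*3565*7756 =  - 2^3*3^1*5^1*7^1*23^1 * 31^1*277^1 * 421^1 = - 69844253640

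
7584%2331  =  591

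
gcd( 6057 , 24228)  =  6057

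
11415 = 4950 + 6465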